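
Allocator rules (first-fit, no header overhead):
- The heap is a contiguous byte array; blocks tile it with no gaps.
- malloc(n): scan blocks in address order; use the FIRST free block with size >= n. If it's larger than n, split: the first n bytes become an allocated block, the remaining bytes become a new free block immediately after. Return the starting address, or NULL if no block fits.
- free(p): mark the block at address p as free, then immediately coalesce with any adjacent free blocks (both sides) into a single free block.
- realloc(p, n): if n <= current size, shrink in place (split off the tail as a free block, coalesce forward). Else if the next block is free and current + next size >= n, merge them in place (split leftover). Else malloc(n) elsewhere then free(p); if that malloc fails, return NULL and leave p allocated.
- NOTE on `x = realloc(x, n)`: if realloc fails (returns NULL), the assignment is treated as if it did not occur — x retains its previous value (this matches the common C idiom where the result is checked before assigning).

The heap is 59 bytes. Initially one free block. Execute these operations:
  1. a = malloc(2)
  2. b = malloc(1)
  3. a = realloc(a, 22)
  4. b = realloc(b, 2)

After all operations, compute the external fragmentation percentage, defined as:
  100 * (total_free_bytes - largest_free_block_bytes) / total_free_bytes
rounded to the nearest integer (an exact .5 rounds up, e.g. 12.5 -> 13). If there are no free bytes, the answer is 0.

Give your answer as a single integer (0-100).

Answer: 3

Derivation:
Op 1: a = malloc(2) -> a = 0; heap: [0-1 ALLOC][2-58 FREE]
Op 2: b = malloc(1) -> b = 2; heap: [0-1 ALLOC][2-2 ALLOC][3-58 FREE]
Op 3: a = realloc(a, 22) -> a = 3; heap: [0-1 FREE][2-2 ALLOC][3-24 ALLOC][25-58 FREE]
Op 4: b = realloc(b, 2) -> b = 0; heap: [0-1 ALLOC][2-2 FREE][3-24 ALLOC][25-58 FREE]
Free blocks: [1 34] total_free=35 largest=34 -> 100*(35-34)/35 = 100/35 ≈ 2.857 -> rounds to 3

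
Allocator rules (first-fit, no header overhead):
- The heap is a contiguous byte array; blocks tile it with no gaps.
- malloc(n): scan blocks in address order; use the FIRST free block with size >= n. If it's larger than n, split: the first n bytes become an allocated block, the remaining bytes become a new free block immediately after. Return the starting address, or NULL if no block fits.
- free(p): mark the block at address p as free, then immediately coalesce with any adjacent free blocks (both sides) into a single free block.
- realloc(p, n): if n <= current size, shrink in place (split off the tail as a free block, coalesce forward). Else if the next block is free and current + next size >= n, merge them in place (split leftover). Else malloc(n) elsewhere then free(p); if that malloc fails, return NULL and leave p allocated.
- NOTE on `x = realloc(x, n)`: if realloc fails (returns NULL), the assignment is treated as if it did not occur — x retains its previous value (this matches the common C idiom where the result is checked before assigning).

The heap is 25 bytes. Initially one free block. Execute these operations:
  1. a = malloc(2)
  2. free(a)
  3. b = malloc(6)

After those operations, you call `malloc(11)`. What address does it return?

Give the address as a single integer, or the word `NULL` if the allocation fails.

Op 1: a = malloc(2) -> a = 0; heap: [0-1 ALLOC][2-24 FREE]
Op 2: free(a) -> (freed a); heap: [0-24 FREE]
Op 3: b = malloc(6) -> b = 0; heap: [0-5 ALLOC][6-24 FREE]
malloc(11): first-fit scan over [0-5 ALLOC][6-24 FREE] -> 6

Answer: 6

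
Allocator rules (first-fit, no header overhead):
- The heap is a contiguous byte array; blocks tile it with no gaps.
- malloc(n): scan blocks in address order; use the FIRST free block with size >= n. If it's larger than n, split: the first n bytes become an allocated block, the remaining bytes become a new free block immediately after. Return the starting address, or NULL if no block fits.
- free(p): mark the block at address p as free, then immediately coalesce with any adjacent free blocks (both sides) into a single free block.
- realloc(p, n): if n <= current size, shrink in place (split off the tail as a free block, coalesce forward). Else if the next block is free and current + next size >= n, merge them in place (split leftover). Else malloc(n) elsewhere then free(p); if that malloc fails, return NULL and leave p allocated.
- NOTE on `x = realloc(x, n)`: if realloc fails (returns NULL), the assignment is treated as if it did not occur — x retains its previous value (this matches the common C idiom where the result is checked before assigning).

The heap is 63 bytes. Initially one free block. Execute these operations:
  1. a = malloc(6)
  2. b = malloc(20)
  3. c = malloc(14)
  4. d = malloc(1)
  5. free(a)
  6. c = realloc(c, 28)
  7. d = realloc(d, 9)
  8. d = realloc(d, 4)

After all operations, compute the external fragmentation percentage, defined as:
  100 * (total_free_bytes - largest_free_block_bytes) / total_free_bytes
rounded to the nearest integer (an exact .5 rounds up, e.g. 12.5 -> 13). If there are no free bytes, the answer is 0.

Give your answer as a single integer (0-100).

Answer: 24

Derivation:
Op 1: a = malloc(6) -> a = 0; heap: [0-5 ALLOC][6-62 FREE]
Op 2: b = malloc(20) -> b = 6; heap: [0-5 ALLOC][6-25 ALLOC][26-62 FREE]
Op 3: c = malloc(14) -> c = 26; heap: [0-5 ALLOC][6-25 ALLOC][26-39 ALLOC][40-62 FREE]
Op 4: d = malloc(1) -> d = 40; heap: [0-5 ALLOC][6-25 ALLOC][26-39 ALLOC][40-40 ALLOC][41-62 FREE]
Op 5: free(a) -> (freed a); heap: [0-5 FREE][6-25 ALLOC][26-39 ALLOC][40-40 ALLOC][41-62 FREE]
Op 6: c = realloc(c, 28) -> NULL (c unchanged); heap: [0-5 FREE][6-25 ALLOC][26-39 ALLOC][40-40 ALLOC][41-62 FREE]
Op 7: d = realloc(d, 9) -> d = 40; heap: [0-5 FREE][6-25 ALLOC][26-39 ALLOC][40-48 ALLOC][49-62 FREE]
Op 8: d = realloc(d, 4) -> d = 40; heap: [0-5 FREE][6-25 ALLOC][26-39 ALLOC][40-43 ALLOC][44-62 FREE]
Free blocks: [6 19] total_free=25 largest=19 -> 100*(25-19)/25 = 600/25 = 24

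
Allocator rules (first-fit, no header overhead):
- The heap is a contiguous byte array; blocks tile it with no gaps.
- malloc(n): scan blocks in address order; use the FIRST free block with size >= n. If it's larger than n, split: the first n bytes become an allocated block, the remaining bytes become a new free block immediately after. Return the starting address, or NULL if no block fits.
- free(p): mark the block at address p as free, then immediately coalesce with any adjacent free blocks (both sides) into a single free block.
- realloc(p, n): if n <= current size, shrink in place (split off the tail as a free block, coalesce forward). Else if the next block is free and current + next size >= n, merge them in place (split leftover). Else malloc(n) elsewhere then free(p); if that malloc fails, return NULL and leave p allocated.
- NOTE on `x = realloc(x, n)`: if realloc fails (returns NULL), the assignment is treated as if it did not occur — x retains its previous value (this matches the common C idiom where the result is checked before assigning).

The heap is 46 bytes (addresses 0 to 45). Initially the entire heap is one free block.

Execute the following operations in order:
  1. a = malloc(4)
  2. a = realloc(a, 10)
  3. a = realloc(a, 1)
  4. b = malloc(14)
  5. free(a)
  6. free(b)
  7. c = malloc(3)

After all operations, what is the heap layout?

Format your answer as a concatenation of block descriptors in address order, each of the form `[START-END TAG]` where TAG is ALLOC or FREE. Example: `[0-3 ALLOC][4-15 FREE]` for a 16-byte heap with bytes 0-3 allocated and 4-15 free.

Answer: [0-2 ALLOC][3-45 FREE]

Derivation:
Op 1: a = malloc(4) -> a = 0; heap: [0-3 ALLOC][4-45 FREE]
Op 2: a = realloc(a, 10) -> a = 0; heap: [0-9 ALLOC][10-45 FREE]
Op 3: a = realloc(a, 1) -> a = 0; heap: [0-0 ALLOC][1-45 FREE]
Op 4: b = malloc(14) -> b = 1; heap: [0-0 ALLOC][1-14 ALLOC][15-45 FREE]
Op 5: free(a) -> (freed a); heap: [0-0 FREE][1-14 ALLOC][15-45 FREE]
Op 6: free(b) -> (freed b); heap: [0-45 FREE]
Op 7: c = malloc(3) -> c = 0; heap: [0-2 ALLOC][3-45 FREE]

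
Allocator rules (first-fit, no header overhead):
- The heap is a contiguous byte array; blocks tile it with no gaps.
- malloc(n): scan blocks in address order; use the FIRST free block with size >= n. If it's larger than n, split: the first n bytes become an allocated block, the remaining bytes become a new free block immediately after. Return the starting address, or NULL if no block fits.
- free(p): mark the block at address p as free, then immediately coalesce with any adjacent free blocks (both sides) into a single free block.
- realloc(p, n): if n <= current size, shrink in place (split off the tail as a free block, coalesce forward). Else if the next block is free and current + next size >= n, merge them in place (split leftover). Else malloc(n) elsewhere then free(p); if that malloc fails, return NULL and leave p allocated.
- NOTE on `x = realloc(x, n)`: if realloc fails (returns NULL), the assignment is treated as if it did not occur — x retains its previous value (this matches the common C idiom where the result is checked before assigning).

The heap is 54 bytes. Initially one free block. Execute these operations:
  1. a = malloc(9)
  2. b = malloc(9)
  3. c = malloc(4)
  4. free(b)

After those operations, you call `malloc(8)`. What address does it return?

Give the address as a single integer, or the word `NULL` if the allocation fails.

Answer: 9

Derivation:
Op 1: a = malloc(9) -> a = 0; heap: [0-8 ALLOC][9-53 FREE]
Op 2: b = malloc(9) -> b = 9; heap: [0-8 ALLOC][9-17 ALLOC][18-53 FREE]
Op 3: c = malloc(4) -> c = 18; heap: [0-8 ALLOC][9-17 ALLOC][18-21 ALLOC][22-53 FREE]
Op 4: free(b) -> (freed b); heap: [0-8 ALLOC][9-17 FREE][18-21 ALLOC][22-53 FREE]
malloc(8): first-fit scan over [0-8 ALLOC][9-17 FREE][18-21 ALLOC][22-53 FREE] -> 9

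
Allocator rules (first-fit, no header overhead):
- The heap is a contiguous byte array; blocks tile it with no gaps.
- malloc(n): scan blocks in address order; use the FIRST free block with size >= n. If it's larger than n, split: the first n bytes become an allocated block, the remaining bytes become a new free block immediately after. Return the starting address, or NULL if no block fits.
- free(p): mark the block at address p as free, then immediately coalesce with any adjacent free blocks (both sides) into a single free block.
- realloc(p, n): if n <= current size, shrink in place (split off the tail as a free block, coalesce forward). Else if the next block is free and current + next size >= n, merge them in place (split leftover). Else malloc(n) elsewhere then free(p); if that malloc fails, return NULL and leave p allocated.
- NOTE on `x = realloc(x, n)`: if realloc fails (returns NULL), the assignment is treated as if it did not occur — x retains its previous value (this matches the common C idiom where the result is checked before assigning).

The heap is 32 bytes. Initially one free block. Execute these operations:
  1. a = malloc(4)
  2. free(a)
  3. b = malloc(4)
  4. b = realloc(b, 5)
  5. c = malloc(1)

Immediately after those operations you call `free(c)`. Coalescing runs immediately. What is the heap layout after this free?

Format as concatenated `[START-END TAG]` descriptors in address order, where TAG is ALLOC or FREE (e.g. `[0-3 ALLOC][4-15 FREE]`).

Op 1: a = malloc(4) -> a = 0; heap: [0-3 ALLOC][4-31 FREE]
Op 2: free(a) -> (freed a); heap: [0-31 FREE]
Op 3: b = malloc(4) -> b = 0; heap: [0-3 ALLOC][4-31 FREE]
Op 4: b = realloc(b, 5) -> b = 0; heap: [0-4 ALLOC][5-31 FREE]
Op 5: c = malloc(1) -> c = 5; heap: [0-4 ALLOC][5-5 ALLOC][6-31 FREE]
free(c): c = 5 -> block [5-5 ALLOC]; mark free, coalesce with adjacent free neighbors -> [0-4 ALLOC][5-31 FREE]

Answer: [0-4 ALLOC][5-31 FREE]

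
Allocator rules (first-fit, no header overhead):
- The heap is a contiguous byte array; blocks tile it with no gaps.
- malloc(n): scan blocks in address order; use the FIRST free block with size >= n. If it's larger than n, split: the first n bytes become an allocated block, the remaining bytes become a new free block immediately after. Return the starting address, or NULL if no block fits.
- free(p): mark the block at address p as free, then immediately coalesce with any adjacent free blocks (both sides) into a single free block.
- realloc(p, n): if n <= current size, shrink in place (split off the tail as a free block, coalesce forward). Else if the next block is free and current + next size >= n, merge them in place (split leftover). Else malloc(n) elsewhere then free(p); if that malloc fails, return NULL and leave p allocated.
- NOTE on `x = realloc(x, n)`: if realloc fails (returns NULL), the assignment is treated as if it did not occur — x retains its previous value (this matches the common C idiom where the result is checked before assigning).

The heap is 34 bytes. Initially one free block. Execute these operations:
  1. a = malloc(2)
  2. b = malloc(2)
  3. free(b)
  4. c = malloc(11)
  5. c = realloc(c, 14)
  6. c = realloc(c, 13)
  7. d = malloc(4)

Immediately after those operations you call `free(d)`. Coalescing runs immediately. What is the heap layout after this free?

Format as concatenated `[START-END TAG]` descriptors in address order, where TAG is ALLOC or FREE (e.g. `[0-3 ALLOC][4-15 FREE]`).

Answer: [0-1 ALLOC][2-14 ALLOC][15-33 FREE]

Derivation:
Op 1: a = malloc(2) -> a = 0; heap: [0-1 ALLOC][2-33 FREE]
Op 2: b = malloc(2) -> b = 2; heap: [0-1 ALLOC][2-3 ALLOC][4-33 FREE]
Op 3: free(b) -> (freed b); heap: [0-1 ALLOC][2-33 FREE]
Op 4: c = malloc(11) -> c = 2; heap: [0-1 ALLOC][2-12 ALLOC][13-33 FREE]
Op 5: c = realloc(c, 14) -> c = 2; heap: [0-1 ALLOC][2-15 ALLOC][16-33 FREE]
Op 6: c = realloc(c, 13) -> c = 2; heap: [0-1 ALLOC][2-14 ALLOC][15-33 FREE]
Op 7: d = malloc(4) -> d = 15; heap: [0-1 ALLOC][2-14 ALLOC][15-18 ALLOC][19-33 FREE]
free(d): d = 15 -> block [15-18 ALLOC]; mark free, coalesce with adjacent free neighbors -> [0-1 ALLOC][2-14 ALLOC][15-33 FREE]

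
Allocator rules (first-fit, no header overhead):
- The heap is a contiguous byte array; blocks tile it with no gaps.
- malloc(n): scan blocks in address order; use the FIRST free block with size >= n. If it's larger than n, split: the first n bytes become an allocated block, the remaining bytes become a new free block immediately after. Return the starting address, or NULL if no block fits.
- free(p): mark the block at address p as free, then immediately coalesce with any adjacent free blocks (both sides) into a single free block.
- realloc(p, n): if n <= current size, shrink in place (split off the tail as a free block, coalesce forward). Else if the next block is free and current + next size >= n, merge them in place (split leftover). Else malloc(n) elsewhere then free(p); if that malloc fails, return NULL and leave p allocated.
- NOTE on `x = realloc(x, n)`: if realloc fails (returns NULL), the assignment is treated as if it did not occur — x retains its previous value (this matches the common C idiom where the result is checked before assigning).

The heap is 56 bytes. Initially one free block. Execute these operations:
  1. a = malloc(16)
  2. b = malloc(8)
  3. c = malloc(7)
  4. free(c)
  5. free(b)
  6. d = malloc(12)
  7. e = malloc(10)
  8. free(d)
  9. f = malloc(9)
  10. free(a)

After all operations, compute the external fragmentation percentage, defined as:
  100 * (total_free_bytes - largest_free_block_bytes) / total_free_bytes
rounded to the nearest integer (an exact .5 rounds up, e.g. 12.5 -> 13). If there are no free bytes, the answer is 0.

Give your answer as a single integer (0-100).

Answer: 51

Derivation:
Op 1: a = malloc(16) -> a = 0; heap: [0-15 ALLOC][16-55 FREE]
Op 2: b = malloc(8) -> b = 16; heap: [0-15 ALLOC][16-23 ALLOC][24-55 FREE]
Op 3: c = malloc(7) -> c = 24; heap: [0-15 ALLOC][16-23 ALLOC][24-30 ALLOC][31-55 FREE]
Op 4: free(c) -> (freed c); heap: [0-15 ALLOC][16-23 ALLOC][24-55 FREE]
Op 5: free(b) -> (freed b); heap: [0-15 ALLOC][16-55 FREE]
Op 6: d = malloc(12) -> d = 16; heap: [0-15 ALLOC][16-27 ALLOC][28-55 FREE]
Op 7: e = malloc(10) -> e = 28; heap: [0-15 ALLOC][16-27 ALLOC][28-37 ALLOC][38-55 FREE]
Op 8: free(d) -> (freed d); heap: [0-15 ALLOC][16-27 FREE][28-37 ALLOC][38-55 FREE]
Op 9: f = malloc(9) -> f = 16; heap: [0-15 ALLOC][16-24 ALLOC][25-27 FREE][28-37 ALLOC][38-55 FREE]
Op 10: free(a) -> (freed a); heap: [0-15 FREE][16-24 ALLOC][25-27 FREE][28-37 ALLOC][38-55 FREE]
Free blocks: [16 3 18] total_free=37 largest=18 -> 100*(37-18)/37 = 1900/37 ≈ 51.351 -> rounds to 51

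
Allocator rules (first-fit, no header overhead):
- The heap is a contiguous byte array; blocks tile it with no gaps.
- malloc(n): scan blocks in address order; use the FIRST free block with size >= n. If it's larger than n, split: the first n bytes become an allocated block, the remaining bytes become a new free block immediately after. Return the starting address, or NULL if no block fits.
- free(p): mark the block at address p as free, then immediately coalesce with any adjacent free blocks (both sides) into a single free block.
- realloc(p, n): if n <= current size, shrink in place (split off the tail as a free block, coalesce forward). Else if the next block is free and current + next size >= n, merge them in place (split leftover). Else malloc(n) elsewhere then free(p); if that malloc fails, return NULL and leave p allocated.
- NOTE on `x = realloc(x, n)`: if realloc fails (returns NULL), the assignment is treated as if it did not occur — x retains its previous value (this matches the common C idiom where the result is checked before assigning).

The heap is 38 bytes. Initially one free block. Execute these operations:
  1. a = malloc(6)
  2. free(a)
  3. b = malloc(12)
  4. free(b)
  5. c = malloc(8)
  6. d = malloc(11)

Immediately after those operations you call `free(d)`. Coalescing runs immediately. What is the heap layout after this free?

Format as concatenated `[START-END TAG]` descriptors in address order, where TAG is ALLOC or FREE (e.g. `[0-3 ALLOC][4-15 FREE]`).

Op 1: a = malloc(6) -> a = 0; heap: [0-5 ALLOC][6-37 FREE]
Op 2: free(a) -> (freed a); heap: [0-37 FREE]
Op 3: b = malloc(12) -> b = 0; heap: [0-11 ALLOC][12-37 FREE]
Op 4: free(b) -> (freed b); heap: [0-37 FREE]
Op 5: c = malloc(8) -> c = 0; heap: [0-7 ALLOC][8-37 FREE]
Op 6: d = malloc(11) -> d = 8; heap: [0-7 ALLOC][8-18 ALLOC][19-37 FREE]
free(d): d = 8 -> block [8-18 ALLOC]; mark free, coalesce with adjacent free neighbors -> [0-7 ALLOC][8-37 FREE]

Answer: [0-7 ALLOC][8-37 FREE]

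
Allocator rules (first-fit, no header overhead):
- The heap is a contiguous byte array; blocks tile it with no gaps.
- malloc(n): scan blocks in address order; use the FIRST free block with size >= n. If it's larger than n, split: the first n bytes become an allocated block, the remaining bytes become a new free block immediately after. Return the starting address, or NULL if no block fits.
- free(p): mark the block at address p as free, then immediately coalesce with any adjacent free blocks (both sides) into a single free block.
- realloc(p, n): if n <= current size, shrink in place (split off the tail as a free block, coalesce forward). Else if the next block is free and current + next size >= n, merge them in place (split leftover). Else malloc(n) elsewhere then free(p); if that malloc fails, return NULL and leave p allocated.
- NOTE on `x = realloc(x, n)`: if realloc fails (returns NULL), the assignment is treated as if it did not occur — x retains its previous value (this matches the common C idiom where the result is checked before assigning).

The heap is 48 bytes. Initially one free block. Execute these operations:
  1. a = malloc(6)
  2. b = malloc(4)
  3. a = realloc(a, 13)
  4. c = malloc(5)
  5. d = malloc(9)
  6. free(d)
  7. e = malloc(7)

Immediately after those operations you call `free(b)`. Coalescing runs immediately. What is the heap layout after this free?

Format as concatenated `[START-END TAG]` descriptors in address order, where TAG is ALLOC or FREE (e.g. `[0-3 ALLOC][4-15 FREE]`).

Answer: [0-4 ALLOC][5-9 FREE][10-22 ALLOC][23-29 ALLOC][30-47 FREE]

Derivation:
Op 1: a = malloc(6) -> a = 0; heap: [0-5 ALLOC][6-47 FREE]
Op 2: b = malloc(4) -> b = 6; heap: [0-5 ALLOC][6-9 ALLOC][10-47 FREE]
Op 3: a = realloc(a, 13) -> a = 10; heap: [0-5 FREE][6-9 ALLOC][10-22 ALLOC][23-47 FREE]
Op 4: c = malloc(5) -> c = 0; heap: [0-4 ALLOC][5-5 FREE][6-9 ALLOC][10-22 ALLOC][23-47 FREE]
Op 5: d = malloc(9) -> d = 23; heap: [0-4 ALLOC][5-5 FREE][6-9 ALLOC][10-22 ALLOC][23-31 ALLOC][32-47 FREE]
Op 6: free(d) -> (freed d); heap: [0-4 ALLOC][5-5 FREE][6-9 ALLOC][10-22 ALLOC][23-47 FREE]
Op 7: e = malloc(7) -> e = 23; heap: [0-4 ALLOC][5-5 FREE][6-9 ALLOC][10-22 ALLOC][23-29 ALLOC][30-47 FREE]
free(b): b = 6 -> block [6-9 ALLOC]; mark free, coalesce with adjacent free neighbors -> [0-4 ALLOC][5-9 FREE][10-22 ALLOC][23-29 ALLOC][30-47 FREE]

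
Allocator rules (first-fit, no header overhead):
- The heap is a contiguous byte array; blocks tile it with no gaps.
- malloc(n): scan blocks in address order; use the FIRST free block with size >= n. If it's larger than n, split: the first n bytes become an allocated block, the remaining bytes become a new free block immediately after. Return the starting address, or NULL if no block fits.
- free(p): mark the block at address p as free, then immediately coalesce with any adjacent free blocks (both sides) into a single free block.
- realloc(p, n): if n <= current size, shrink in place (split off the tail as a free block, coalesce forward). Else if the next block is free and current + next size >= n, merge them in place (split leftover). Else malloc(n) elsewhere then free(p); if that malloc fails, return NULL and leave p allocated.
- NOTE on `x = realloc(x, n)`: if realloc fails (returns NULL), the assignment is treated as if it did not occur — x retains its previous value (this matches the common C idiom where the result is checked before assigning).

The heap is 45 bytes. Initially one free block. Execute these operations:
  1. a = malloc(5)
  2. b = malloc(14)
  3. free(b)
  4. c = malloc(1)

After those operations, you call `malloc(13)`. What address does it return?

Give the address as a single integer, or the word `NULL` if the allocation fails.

Answer: 6

Derivation:
Op 1: a = malloc(5) -> a = 0; heap: [0-4 ALLOC][5-44 FREE]
Op 2: b = malloc(14) -> b = 5; heap: [0-4 ALLOC][5-18 ALLOC][19-44 FREE]
Op 3: free(b) -> (freed b); heap: [0-4 ALLOC][5-44 FREE]
Op 4: c = malloc(1) -> c = 5; heap: [0-4 ALLOC][5-5 ALLOC][6-44 FREE]
malloc(13): first-fit scan over [0-4 ALLOC][5-5 ALLOC][6-44 FREE] -> 6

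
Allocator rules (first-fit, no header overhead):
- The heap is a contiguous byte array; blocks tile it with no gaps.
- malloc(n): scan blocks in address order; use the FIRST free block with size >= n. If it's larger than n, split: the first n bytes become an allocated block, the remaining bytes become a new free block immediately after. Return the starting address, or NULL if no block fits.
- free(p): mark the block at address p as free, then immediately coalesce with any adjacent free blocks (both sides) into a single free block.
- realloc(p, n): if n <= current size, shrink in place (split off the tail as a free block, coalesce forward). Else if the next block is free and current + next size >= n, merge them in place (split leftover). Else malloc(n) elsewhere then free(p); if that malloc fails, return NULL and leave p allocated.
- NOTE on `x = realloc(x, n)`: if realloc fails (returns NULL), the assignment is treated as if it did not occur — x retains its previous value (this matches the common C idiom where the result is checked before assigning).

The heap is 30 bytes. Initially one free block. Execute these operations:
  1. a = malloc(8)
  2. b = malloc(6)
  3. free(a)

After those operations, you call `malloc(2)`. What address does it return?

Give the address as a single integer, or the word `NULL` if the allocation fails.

Answer: 0

Derivation:
Op 1: a = malloc(8) -> a = 0; heap: [0-7 ALLOC][8-29 FREE]
Op 2: b = malloc(6) -> b = 8; heap: [0-7 ALLOC][8-13 ALLOC][14-29 FREE]
Op 3: free(a) -> (freed a); heap: [0-7 FREE][8-13 ALLOC][14-29 FREE]
malloc(2): first-fit scan over [0-7 FREE][8-13 ALLOC][14-29 FREE] -> 0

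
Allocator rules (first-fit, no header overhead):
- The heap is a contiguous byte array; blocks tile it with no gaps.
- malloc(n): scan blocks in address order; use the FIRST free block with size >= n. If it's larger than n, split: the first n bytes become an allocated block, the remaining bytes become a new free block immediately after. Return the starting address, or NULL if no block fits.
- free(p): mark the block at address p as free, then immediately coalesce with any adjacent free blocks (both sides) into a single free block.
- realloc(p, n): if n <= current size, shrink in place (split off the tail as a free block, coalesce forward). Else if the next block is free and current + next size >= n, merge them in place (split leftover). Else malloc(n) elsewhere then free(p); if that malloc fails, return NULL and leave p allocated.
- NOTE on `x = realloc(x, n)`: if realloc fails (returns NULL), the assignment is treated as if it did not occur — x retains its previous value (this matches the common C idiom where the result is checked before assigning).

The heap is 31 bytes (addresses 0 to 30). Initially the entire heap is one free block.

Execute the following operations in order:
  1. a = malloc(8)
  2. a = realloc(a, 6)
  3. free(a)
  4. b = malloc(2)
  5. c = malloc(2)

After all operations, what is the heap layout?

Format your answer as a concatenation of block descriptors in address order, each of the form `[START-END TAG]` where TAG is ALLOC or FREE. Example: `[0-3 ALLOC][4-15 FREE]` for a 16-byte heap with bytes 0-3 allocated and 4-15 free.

Op 1: a = malloc(8) -> a = 0; heap: [0-7 ALLOC][8-30 FREE]
Op 2: a = realloc(a, 6) -> a = 0; heap: [0-5 ALLOC][6-30 FREE]
Op 3: free(a) -> (freed a); heap: [0-30 FREE]
Op 4: b = malloc(2) -> b = 0; heap: [0-1 ALLOC][2-30 FREE]
Op 5: c = malloc(2) -> c = 2; heap: [0-1 ALLOC][2-3 ALLOC][4-30 FREE]

Answer: [0-1 ALLOC][2-3 ALLOC][4-30 FREE]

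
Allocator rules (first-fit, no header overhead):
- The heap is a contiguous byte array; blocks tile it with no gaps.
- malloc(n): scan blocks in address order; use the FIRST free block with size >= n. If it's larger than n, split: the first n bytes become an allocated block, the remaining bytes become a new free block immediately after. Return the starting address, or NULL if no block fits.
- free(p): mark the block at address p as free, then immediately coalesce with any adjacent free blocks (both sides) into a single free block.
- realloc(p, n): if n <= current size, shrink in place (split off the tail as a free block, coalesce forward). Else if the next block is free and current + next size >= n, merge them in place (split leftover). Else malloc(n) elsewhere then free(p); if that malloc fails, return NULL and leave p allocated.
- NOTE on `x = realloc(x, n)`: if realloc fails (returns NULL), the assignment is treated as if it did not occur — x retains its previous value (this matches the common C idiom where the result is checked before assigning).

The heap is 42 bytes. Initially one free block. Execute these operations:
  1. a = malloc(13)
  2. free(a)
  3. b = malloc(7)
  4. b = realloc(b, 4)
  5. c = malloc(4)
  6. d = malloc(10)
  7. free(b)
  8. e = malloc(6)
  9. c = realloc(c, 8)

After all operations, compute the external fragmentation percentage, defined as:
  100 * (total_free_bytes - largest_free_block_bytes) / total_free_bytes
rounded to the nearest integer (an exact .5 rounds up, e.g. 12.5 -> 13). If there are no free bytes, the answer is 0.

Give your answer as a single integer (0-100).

Answer: 44

Derivation:
Op 1: a = malloc(13) -> a = 0; heap: [0-12 ALLOC][13-41 FREE]
Op 2: free(a) -> (freed a); heap: [0-41 FREE]
Op 3: b = malloc(7) -> b = 0; heap: [0-6 ALLOC][7-41 FREE]
Op 4: b = realloc(b, 4) -> b = 0; heap: [0-3 ALLOC][4-41 FREE]
Op 5: c = malloc(4) -> c = 4; heap: [0-3 ALLOC][4-7 ALLOC][8-41 FREE]
Op 6: d = malloc(10) -> d = 8; heap: [0-3 ALLOC][4-7 ALLOC][8-17 ALLOC][18-41 FREE]
Op 7: free(b) -> (freed b); heap: [0-3 FREE][4-7 ALLOC][8-17 ALLOC][18-41 FREE]
Op 8: e = malloc(6) -> e = 18; heap: [0-3 FREE][4-7 ALLOC][8-17 ALLOC][18-23 ALLOC][24-41 FREE]
Op 9: c = realloc(c, 8) -> c = 24; heap: [0-7 FREE][8-17 ALLOC][18-23 ALLOC][24-31 ALLOC][32-41 FREE]
Free blocks: [8 10] total_free=18 largest=10 -> 100*(18-10)/18 = 800/18 ≈ 44.444 -> rounds to 44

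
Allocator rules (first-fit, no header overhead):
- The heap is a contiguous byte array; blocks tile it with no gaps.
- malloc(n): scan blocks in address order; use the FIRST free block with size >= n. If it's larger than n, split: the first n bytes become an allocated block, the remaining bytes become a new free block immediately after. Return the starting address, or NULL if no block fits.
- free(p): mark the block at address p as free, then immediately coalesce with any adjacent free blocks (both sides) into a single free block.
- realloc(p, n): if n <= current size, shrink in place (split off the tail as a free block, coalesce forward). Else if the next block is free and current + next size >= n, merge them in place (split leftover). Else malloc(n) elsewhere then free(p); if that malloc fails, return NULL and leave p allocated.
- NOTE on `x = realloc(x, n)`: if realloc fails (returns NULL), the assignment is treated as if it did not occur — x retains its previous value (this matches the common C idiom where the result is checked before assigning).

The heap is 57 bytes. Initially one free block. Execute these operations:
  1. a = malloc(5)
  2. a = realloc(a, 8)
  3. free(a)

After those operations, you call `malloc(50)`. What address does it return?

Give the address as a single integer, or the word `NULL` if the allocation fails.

Op 1: a = malloc(5) -> a = 0; heap: [0-4 ALLOC][5-56 FREE]
Op 2: a = realloc(a, 8) -> a = 0; heap: [0-7 ALLOC][8-56 FREE]
Op 3: free(a) -> (freed a); heap: [0-56 FREE]
malloc(50): first-fit scan over [0-56 FREE] -> 0

Answer: 0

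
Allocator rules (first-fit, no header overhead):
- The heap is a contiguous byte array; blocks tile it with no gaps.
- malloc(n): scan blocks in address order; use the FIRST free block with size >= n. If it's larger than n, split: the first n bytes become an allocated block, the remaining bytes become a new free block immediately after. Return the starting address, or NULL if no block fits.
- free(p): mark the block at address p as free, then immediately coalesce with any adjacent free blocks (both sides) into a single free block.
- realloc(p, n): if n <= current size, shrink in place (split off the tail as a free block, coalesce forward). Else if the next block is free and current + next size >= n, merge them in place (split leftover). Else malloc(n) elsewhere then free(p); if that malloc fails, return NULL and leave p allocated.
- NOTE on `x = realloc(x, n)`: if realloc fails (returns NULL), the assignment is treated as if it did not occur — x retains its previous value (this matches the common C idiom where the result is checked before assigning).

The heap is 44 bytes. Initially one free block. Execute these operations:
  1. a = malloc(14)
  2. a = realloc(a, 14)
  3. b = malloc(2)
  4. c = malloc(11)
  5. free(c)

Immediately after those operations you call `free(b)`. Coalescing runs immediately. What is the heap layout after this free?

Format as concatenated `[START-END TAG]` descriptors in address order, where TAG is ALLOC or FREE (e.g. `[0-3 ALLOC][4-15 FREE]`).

Answer: [0-13 ALLOC][14-43 FREE]

Derivation:
Op 1: a = malloc(14) -> a = 0; heap: [0-13 ALLOC][14-43 FREE]
Op 2: a = realloc(a, 14) -> a = 0; heap: [0-13 ALLOC][14-43 FREE]
Op 3: b = malloc(2) -> b = 14; heap: [0-13 ALLOC][14-15 ALLOC][16-43 FREE]
Op 4: c = malloc(11) -> c = 16; heap: [0-13 ALLOC][14-15 ALLOC][16-26 ALLOC][27-43 FREE]
Op 5: free(c) -> (freed c); heap: [0-13 ALLOC][14-15 ALLOC][16-43 FREE]
free(b): b = 14 -> block [14-15 ALLOC]; mark free, coalesce with adjacent free neighbors -> [0-13 ALLOC][14-43 FREE]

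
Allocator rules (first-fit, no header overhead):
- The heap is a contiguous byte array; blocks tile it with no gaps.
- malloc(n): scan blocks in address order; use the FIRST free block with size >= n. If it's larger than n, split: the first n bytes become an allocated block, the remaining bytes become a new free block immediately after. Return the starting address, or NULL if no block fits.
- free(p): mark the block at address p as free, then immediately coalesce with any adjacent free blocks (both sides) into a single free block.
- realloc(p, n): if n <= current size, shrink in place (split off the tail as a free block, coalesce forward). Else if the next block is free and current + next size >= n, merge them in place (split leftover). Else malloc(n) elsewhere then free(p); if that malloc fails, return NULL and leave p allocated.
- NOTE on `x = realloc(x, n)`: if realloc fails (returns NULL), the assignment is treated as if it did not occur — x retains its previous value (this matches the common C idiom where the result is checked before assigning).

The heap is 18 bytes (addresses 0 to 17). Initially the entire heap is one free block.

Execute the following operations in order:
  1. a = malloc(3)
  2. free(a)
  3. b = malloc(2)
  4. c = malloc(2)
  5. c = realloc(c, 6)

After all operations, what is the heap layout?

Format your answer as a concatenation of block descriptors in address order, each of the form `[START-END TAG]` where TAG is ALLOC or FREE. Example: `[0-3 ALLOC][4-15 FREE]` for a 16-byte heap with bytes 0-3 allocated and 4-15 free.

Answer: [0-1 ALLOC][2-7 ALLOC][8-17 FREE]

Derivation:
Op 1: a = malloc(3) -> a = 0; heap: [0-2 ALLOC][3-17 FREE]
Op 2: free(a) -> (freed a); heap: [0-17 FREE]
Op 3: b = malloc(2) -> b = 0; heap: [0-1 ALLOC][2-17 FREE]
Op 4: c = malloc(2) -> c = 2; heap: [0-1 ALLOC][2-3 ALLOC][4-17 FREE]
Op 5: c = realloc(c, 6) -> c = 2; heap: [0-1 ALLOC][2-7 ALLOC][8-17 FREE]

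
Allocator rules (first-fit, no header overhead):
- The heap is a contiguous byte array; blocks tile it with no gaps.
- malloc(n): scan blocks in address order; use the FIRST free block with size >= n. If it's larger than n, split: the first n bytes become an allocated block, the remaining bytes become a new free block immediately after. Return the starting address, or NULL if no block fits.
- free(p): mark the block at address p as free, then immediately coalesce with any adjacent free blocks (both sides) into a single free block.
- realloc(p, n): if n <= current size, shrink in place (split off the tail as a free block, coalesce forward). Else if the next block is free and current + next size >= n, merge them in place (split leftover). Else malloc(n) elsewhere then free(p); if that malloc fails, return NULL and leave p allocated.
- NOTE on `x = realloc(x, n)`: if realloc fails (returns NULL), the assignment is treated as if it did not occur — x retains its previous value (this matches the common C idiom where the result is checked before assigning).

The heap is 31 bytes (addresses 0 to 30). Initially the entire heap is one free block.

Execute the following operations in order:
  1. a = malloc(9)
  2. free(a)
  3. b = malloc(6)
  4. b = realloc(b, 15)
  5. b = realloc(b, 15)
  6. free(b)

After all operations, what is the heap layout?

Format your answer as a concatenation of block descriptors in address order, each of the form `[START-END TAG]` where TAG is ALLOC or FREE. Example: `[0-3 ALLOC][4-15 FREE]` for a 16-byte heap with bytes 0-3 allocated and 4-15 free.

Op 1: a = malloc(9) -> a = 0; heap: [0-8 ALLOC][9-30 FREE]
Op 2: free(a) -> (freed a); heap: [0-30 FREE]
Op 3: b = malloc(6) -> b = 0; heap: [0-5 ALLOC][6-30 FREE]
Op 4: b = realloc(b, 15) -> b = 0; heap: [0-14 ALLOC][15-30 FREE]
Op 5: b = realloc(b, 15) -> b = 0; heap: [0-14 ALLOC][15-30 FREE]
Op 6: free(b) -> (freed b); heap: [0-30 FREE]

Answer: [0-30 FREE]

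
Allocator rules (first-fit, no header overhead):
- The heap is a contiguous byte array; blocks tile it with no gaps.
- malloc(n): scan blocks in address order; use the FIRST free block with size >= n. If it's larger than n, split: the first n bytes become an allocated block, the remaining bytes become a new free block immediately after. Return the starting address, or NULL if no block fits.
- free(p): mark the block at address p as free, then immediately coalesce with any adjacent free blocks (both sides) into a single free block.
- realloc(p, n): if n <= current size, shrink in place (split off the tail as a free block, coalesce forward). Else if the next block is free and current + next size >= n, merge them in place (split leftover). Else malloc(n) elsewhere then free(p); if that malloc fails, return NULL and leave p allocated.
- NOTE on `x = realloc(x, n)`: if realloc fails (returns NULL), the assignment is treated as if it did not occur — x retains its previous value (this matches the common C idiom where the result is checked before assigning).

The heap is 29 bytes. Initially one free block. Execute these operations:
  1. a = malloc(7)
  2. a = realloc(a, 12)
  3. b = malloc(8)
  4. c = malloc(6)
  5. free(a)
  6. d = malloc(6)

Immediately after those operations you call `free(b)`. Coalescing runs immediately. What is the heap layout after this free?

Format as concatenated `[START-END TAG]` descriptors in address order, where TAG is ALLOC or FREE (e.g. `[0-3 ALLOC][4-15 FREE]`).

Op 1: a = malloc(7) -> a = 0; heap: [0-6 ALLOC][7-28 FREE]
Op 2: a = realloc(a, 12) -> a = 0; heap: [0-11 ALLOC][12-28 FREE]
Op 3: b = malloc(8) -> b = 12; heap: [0-11 ALLOC][12-19 ALLOC][20-28 FREE]
Op 4: c = malloc(6) -> c = 20; heap: [0-11 ALLOC][12-19 ALLOC][20-25 ALLOC][26-28 FREE]
Op 5: free(a) -> (freed a); heap: [0-11 FREE][12-19 ALLOC][20-25 ALLOC][26-28 FREE]
Op 6: d = malloc(6) -> d = 0; heap: [0-5 ALLOC][6-11 FREE][12-19 ALLOC][20-25 ALLOC][26-28 FREE]
free(b): b = 12 -> block [12-19 ALLOC]; mark free, coalesce with adjacent free neighbors -> [0-5 ALLOC][6-19 FREE][20-25 ALLOC][26-28 FREE]

Answer: [0-5 ALLOC][6-19 FREE][20-25 ALLOC][26-28 FREE]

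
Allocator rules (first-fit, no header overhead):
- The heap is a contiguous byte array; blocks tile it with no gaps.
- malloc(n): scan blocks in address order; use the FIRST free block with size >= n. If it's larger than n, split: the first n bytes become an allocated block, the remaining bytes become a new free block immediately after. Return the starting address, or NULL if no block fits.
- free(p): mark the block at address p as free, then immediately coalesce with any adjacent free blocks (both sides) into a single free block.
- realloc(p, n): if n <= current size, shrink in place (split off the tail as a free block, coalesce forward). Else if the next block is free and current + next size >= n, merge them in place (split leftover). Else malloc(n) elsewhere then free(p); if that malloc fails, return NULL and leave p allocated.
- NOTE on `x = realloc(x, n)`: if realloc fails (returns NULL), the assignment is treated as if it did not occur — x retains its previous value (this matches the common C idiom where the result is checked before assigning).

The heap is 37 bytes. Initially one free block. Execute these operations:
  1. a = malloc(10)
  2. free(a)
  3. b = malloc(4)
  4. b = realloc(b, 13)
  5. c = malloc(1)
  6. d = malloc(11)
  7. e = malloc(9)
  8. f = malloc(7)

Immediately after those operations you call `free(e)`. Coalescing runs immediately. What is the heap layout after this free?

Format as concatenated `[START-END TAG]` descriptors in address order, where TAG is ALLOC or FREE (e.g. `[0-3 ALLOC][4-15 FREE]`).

Answer: [0-12 ALLOC][13-13 ALLOC][14-24 ALLOC][25-36 FREE]

Derivation:
Op 1: a = malloc(10) -> a = 0; heap: [0-9 ALLOC][10-36 FREE]
Op 2: free(a) -> (freed a); heap: [0-36 FREE]
Op 3: b = malloc(4) -> b = 0; heap: [0-3 ALLOC][4-36 FREE]
Op 4: b = realloc(b, 13) -> b = 0; heap: [0-12 ALLOC][13-36 FREE]
Op 5: c = malloc(1) -> c = 13; heap: [0-12 ALLOC][13-13 ALLOC][14-36 FREE]
Op 6: d = malloc(11) -> d = 14; heap: [0-12 ALLOC][13-13 ALLOC][14-24 ALLOC][25-36 FREE]
Op 7: e = malloc(9) -> e = 25; heap: [0-12 ALLOC][13-13 ALLOC][14-24 ALLOC][25-33 ALLOC][34-36 FREE]
Op 8: f = malloc(7) -> f = NULL; heap: [0-12 ALLOC][13-13 ALLOC][14-24 ALLOC][25-33 ALLOC][34-36 FREE]
free(e): e = 25 -> block [25-33 ALLOC]; mark free, coalesce with adjacent free neighbors -> [0-12 ALLOC][13-13 ALLOC][14-24 ALLOC][25-36 FREE]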